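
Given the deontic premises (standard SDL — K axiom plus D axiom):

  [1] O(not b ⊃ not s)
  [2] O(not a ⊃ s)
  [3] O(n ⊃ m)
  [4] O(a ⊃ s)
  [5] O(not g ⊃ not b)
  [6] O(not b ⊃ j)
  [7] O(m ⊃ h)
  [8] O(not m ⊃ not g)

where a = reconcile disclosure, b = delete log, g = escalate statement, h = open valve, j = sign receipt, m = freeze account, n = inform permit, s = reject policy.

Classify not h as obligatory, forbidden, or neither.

Premises 2 and 4 are O(not a ⊃ s) and O(a ⊃ s); every ideal world satisfies not a or a, so in either case s holds — hence O(s).
Premise 1, O(not b ⊃ not s), contraposes to O(s ⊃ b); with O(s) we get O(b).
The contrapositive of premise 5 (O(not g ⊃ not b)) is O(b ⊃ g), and O(b) is already established, so O(g).
Premise 8, O(not m ⊃ not g), contraposes to O(g ⊃ m); with O(g) we get O(m).
Premise 7 is O(m ⊃ h); since O(m), deontic closure gives O(h).
Premises 3, 6 do not contribute to this derivation.
Thus O(h), which is F(not h): not h is forbidden.

Forbidden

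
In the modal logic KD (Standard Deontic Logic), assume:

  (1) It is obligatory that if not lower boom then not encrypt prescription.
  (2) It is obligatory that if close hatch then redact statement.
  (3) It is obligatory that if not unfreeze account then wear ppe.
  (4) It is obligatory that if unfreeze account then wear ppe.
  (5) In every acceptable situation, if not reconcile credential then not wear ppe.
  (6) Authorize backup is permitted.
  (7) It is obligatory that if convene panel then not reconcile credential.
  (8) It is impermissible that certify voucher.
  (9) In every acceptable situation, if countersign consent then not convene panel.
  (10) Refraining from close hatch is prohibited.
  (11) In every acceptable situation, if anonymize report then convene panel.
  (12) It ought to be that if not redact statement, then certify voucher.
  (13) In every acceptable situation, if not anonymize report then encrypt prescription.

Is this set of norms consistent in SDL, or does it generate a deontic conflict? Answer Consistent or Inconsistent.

Premise 12 is O(¬redact_statement → certify_voucher), but O(¬redact_statement) is not derivable from the premises, so it does not yield O(certify_voucher).
So O(certify_voucher) is not derivable, and the apparent clash with O(¬certify_voucher) does not arise.
A world satisfying every obligation exists (e.g. anonymize_report=false, authorize_backup=false, certify_voucher=false, close_hatch=true, convene_panel=false, countersign_consent=false, encrypt_prescription=true, lower_boom=true, reconcile_credential=true, redact_statement=true, unfreeze_account=false, wear_ppe=true); no atom is both obligatory and forbidden, so the set is consistent.

Consistent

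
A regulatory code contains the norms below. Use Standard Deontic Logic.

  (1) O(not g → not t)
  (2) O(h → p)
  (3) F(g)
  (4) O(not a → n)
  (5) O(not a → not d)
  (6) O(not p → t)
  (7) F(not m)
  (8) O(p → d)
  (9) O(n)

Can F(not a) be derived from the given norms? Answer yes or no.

Yes

Premise 3, F(g), is equivalent to O(not g).
Applying K to premise 1 (O(not g → not t)) and O(not g) yields O(not t).
Premise 6 is O(not p → t); contrapositively O(not t → p). Since O(not t) holds, K gives O(p).
With premise 8, O(p → d), the K-axiom yields O(d).
The contrapositive of premise 5 (O(not a → not d)) is O(d → a), and O(d) is already established, so O(a).
Premises 2, 4, 7, 9 do not contribute to this derivation.
So O(a) holds, i.e. F(not a). The claim follows.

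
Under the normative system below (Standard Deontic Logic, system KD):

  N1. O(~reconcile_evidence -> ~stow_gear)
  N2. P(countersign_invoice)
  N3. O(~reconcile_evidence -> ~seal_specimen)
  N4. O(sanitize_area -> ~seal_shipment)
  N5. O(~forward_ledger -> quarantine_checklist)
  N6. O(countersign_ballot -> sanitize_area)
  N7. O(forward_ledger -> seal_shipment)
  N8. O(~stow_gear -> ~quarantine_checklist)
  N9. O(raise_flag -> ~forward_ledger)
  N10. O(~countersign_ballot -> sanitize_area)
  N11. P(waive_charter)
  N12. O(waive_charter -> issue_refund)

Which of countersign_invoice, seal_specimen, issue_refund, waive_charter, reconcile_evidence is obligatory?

Premises 10 and 6 are O(~countersign_ballot -> sanitize_area) and O(countersign_ballot -> sanitize_area); every ideal world satisfies ~countersign_ballot or countersign_ballot, so in either case sanitize_area holds — hence O(sanitize_area).
From O(sanitize_area) and premise 4, O(sanitize_area -> ~seal_shipment), we obtain O(~seal_shipment).
Premise 7 is O(forward_ledger -> seal_shipment); contrapositively O(~seal_shipment -> ~forward_ledger). Since O(~seal_shipment) holds, K gives O(~forward_ledger).
With premise 5, O(~forward_ledger -> quarantine_checklist), the K-axiom yields O(quarantine_checklist).
Premise 8 is O(~stow_gear -> ~quarantine_checklist); contrapositively O(quarantine_checklist -> stow_gear). Since O(quarantine_checklist) holds, K gives O(stow_gear).
Premise 1 is O(~reconcile_evidence -> ~stow_gear); contrapositively O(stow_gear -> reconcile_evidence). Since O(stow_gear) holds, K gives O(reconcile_evidence).
So O(reconcile_evidence) holds — reconcile_evidence is obligatory. None of the other listed options is made obligatory by any chain of premises.

reconcile_evidence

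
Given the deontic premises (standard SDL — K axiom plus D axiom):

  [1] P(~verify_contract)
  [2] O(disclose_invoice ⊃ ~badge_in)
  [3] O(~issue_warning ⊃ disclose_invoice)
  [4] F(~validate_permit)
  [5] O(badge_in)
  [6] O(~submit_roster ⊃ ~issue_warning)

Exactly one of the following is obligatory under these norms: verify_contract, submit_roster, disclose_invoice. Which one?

Premise 5 gives O(badge_in).
The contrapositive of premise 2 (O(disclose_invoice ⊃ ~badge_in)) is O(badge_in ⊃ ~disclose_invoice), and O(badge_in) is already established, so O(~disclose_invoice).
Premise 3, O(~issue_warning ⊃ disclose_invoice), contraposes to O(~disclose_invoice ⊃ issue_warning); with O(~disclose_invoice) we get O(issue_warning).
The contrapositive of premise 6 (O(~submit_roster ⊃ ~issue_warning)) is O(issue_warning ⊃ submit_roster), and O(issue_warning) is already established, so O(submit_roster).
So O(submit_roster) holds — submit_roster is obligatory. None of the other listed options is made obligatory by any chain of premises.

submit_roster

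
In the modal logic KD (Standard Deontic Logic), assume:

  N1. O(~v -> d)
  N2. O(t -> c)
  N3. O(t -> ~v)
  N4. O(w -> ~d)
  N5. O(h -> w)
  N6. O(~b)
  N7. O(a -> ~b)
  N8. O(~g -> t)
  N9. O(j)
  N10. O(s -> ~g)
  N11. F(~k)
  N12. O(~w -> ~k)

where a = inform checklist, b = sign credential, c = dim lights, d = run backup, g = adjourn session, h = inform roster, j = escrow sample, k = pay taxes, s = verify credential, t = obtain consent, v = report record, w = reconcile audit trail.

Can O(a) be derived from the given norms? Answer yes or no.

Premise 7 is O(a -> ~b); even if O(~b) held, inferring O(a) would be affirming the consequent — invalid.
No other premise forces O(a). An ideal world satisfying every premise can still have a false, so O(a) is not derivable.

No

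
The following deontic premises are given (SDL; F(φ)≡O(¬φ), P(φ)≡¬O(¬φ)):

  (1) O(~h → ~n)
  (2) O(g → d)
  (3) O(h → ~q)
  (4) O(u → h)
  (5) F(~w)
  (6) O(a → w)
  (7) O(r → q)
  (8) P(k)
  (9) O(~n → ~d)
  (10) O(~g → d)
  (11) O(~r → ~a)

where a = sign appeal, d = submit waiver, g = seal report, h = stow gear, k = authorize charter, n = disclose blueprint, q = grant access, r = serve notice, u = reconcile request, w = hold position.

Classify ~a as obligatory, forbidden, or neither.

Obligatory

Premises 2 and 10 cover both cases: O(g → d) and O(~g → d). Since g ∨ ~g is a tautology, O(d) follows.
Premise 9 is O(~n → ~d); contrapositively O(d → n). Since O(d) holds, K gives O(n).
Premise 1 is O(~h → ~n); contrapositively O(n → h). Since O(n) holds, K gives O(h).
Premise 3 is O(h → ~q); since O(h), deontic closure gives O(~q).
The contrapositive of premise 7 (O(r → q)) is O(~q → ~r), and O(~q) is already established, so O(~r).
Applying K to premise 11 (O(~r → ~a)) and O(~r) yields O(~a).
Premises 4, 5, 6, 8 do not contribute to this derivation.
Hence ~a is obligatory.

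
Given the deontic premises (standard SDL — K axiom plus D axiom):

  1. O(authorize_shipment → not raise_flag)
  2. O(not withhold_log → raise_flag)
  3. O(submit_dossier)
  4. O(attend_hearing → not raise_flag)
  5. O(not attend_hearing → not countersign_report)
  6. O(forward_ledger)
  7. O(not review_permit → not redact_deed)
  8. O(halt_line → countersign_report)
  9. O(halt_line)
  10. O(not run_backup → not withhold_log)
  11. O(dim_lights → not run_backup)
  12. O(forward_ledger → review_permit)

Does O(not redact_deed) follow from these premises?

No

Premise 7 is O(not review_permit → not redact_deed), but O(not review_permit) is not derivable from the premises, so it does not yield O(not redact_deed).
No other premise forces O(not redact_deed). An ideal world satisfying every premise can still have not redact_deed false, so O(not redact_deed) is not derivable.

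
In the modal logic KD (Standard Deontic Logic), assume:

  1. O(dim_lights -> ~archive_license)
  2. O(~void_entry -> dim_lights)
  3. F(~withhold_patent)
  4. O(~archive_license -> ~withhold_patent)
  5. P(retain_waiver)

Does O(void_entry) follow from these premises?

Yes

Premise 3, F(~withhold_patent), is equivalent to O(withhold_patent).
Premise 4, O(~archive_license -> ~withhold_patent), contraposes to O(withhold_patent -> archive_license); with O(withhold_patent) we get O(archive_license).
Premise 1, O(dim_lights -> ~archive_license), contraposes to O(archive_license -> ~dim_lights); with O(archive_license) we get O(~dim_lights).
Premise 2 is O(~void_entry -> dim_lights); contrapositively O(~dim_lights -> void_entry). Since O(~dim_lights) holds, K gives O(void_entry).
Premise 5 does not contribute to this derivation.
So O(void_entry) follows.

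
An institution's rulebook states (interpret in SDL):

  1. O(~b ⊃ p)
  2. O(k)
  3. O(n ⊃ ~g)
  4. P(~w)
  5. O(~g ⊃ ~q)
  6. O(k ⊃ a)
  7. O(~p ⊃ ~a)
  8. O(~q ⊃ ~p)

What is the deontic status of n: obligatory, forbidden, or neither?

Forbidden

Premise 2 states O(k) outright.
Premise 6 is O(k ⊃ a); since O(k), deontic closure gives O(a).
Premise 7 is O(~p ⊃ ~a); contrapositively O(a ⊃ p). Since O(a) holds, K gives O(p).
Premise 8, O(~q ⊃ ~p), contraposes to O(p ⊃ q); with O(p) we get O(q).
Premise 5 is O(~g ⊃ ~q); contrapositively O(q ⊃ g). Since O(q) holds, K gives O(g).
The contrapositive of premise 3 (O(n ⊃ ~g)) is O(g ⊃ ~n), and O(g) is already established, so O(~n).
Premises 1, 4 do not contribute to this derivation.
Thus O(~n), which is F(n): n is forbidden.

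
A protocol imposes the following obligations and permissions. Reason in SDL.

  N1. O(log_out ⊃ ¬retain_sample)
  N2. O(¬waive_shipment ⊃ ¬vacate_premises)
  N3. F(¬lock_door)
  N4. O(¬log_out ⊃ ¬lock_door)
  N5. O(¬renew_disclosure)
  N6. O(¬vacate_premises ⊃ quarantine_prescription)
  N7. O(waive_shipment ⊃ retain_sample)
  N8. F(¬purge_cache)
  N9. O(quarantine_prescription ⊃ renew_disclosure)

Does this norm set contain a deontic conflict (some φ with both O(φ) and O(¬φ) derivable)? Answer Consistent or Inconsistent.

Premise 5 states O(¬renew_disclosure) outright.
Premise 9 is O(quarantine_prescription ⊃ renew_disclosure); contrapositively O(¬renew_disclosure ⊃ ¬quarantine_prescription). Since O(¬renew_disclosure) holds, K gives O(¬quarantine_prescription).
The contrapositive of premise 6 (O(¬vacate_premises ⊃ quarantine_prescription)) is O(¬quarantine_prescription ⊃ vacate_premises), and O(¬quarantine_prescription) is already established, so O(vacate_premises).
The contrapositive of premise 2 (O(¬waive_shipment ⊃ ¬vacate_premises)) is O(vacate_premises ⊃ waive_shipment), and O(vacate_premises) is already established, so O(waive_shipment).
From O(waive_shipment) and premise 7, O(waive_shipment ⊃ retain_sample), we obtain O(retain_sample).
Premise 1 is O(log_out ⊃ ¬retain_sample); contrapositively O(retain_sample ⊃ ¬log_out). Since O(retain_sample) holds, K gives O(¬log_out).
Applying K to premise 4 (O(¬log_out ⊃ ¬lock_door)) and O(¬log_out) yields O(¬lock_door).
However, F(¬lock_door) at premise 3 amounts to O(lock_door).
We now have both O(¬lock_door) and O(lock_door) — lock_door is simultaneously obligatory and forbidden, violating the D-axiom.

Inconsistent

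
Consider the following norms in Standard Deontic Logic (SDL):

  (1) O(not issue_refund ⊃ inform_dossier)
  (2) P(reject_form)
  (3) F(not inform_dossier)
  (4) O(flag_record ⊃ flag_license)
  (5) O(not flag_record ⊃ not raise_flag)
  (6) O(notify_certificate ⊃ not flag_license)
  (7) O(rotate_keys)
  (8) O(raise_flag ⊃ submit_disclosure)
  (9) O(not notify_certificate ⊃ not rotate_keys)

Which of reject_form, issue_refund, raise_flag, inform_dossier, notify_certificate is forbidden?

From premise 7 we have O(rotate_keys).
Premise 9 is O(not notify_certificate ⊃ not rotate_keys); contrapositively O(rotate_keys ⊃ notify_certificate). Since O(rotate_keys) holds, K gives O(notify_certificate).
Premise 6 is O(notify_certificate ⊃ not flag_license); since O(notify_certificate), deontic closure gives O(not flag_license).
Premise 4, O(flag_record ⊃ flag_license), contraposes to O(not flag_license ⊃ not flag_record); with O(not flag_license) we get O(not flag_record).
From O(not flag_record) and premise 5, O(not flag_record ⊃ not raise_flag), we obtain O(not raise_flag).
So O(not raise_flag) holds, i.e. raise_flag is forbidden. None of the other listed options is forbidden under the premises.

raise_flag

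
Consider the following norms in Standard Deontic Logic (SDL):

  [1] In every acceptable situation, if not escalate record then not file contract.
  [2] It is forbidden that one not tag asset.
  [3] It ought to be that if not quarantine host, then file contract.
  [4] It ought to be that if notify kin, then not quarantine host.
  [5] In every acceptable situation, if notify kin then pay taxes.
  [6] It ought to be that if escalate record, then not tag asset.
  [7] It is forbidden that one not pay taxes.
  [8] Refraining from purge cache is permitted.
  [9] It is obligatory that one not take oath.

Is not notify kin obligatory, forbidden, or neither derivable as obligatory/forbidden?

F(¬tag_asset) at premise 2 means O(tag_asset).
Premise 6 is O(escalate_record → ¬tag_asset); contrapositively O(tag_asset → ¬escalate_record). Since O(tag_asset) holds, K gives O(¬escalate_record).
Premise 1 is O(¬escalate_record → ¬file_contract); since O(¬escalate_record), deontic closure gives O(¬file_contract).
Premise 3, O(¬quarantine_host → file_contract), contraposes to O(¬file_contract → quarantine_host); with O(¬file_contract) we get O(quarantine_host).
The contrapositive of premise 4 (O(notify_kin → ¬quarantine_host)) is O(quarantine_host → ¬notify_kin), and O(quarantine_host) is already established, so O(¬notify_kin).
Premises 5, 7, 8, 9 do not contribute to this derivation.
Hence ¬notify_kin is obligatory.

Obligatory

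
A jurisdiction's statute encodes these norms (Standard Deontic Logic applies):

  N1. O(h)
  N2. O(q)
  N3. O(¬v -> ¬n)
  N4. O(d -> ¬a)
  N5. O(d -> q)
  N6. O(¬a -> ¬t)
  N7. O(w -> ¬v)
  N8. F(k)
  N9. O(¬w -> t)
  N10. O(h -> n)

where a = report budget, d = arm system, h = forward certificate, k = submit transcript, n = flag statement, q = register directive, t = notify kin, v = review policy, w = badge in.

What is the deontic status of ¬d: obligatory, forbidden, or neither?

Premise 1 states O(h) outright.
Premise 10 is O(h -> n); since O(h), deontic closure gives O(n).
The contrapositive of premise 3 (O(¬v -> ¬n)) is O(n -> v), and O(n) is already established, so O(v).
Premise 7, O(w -> ¬v), contraposes to O(v -> ¬w); with O(v) we get O(¬w).
With premise 9, O(¬w -> t), the K-axiom yields O(t).
Premise 6 is O(¬a -> ¬t); contrapositively O(t -> a). Since O(t) holds, K gives O(a).
The contrapositive of premise 4 (O(d -> ¬a)) is O(a -> ¬d), and O(a) is already established, so O(¬d).
Premises 2, 5, 8 do not contribute to this derivation.
Hence ¬d is obligatory.

Obligatory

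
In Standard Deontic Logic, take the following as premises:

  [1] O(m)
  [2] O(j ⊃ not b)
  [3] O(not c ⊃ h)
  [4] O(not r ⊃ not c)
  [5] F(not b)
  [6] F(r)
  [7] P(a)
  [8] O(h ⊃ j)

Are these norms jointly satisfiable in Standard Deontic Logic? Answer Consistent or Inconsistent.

Inconsistent

Premise 5, F(not b), is equivalent to O(b).
The contrapositive of premise 2 (O(j ⊃ not b)) is O(b ⊃ not j), and O(b) is already established, so O(not j).
Premise 8 is O(h ⊃ j); contrapositively O(not j ⊃ not h). Since O(not j) holds, K gives O(not h).
The contrapositive of premise 3 (O(not c ⊃ h)) is O(not h ⊃ c), and O(not h) is already established, so O(c).
The contrapositive of premise 4 (O(not r ⊃ not c)) is O(c ⊃ r), and O(c) is already established, so O(r).
Yet premise 6 is F(r), i.e. O(not r).
We now have both O(r) and O(not r) — r is simultaneously obligatory and forbidden, violating the D-axiom.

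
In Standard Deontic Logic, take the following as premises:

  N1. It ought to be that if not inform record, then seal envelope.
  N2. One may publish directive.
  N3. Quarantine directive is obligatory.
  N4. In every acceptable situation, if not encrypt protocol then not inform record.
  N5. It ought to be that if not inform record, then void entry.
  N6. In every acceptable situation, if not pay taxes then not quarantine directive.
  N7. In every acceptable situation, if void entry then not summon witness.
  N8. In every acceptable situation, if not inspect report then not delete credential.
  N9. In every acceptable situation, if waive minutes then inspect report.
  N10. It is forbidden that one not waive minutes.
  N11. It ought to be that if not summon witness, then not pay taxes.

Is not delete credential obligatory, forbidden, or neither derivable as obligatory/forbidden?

Neither

Premise 8 is O(¬inspect_report → ¬delete_credential), but O(¬inspect_report) is not derivable from the premises, so it does not yield O(¬delete_credential).
No premise or chain of K-axiom applications forces O(¬delete_credential), and none forces O(delete_credential). So ¬delete_credential is neither obligatory nor forbidden under these norms.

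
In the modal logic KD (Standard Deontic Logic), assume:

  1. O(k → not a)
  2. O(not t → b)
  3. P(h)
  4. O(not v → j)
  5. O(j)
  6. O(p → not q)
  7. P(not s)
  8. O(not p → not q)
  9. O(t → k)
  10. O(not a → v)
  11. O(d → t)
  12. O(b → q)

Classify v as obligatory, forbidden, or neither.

Obligatory

By case analysis on not p: premise 8 gives O(not p → not q) and premise 6 gives O(p → not q), so O(not q) either way.
Premise 12 is O(b → q); contrapositively O(not q → not b). Since O(not q) holds, K gives O(not b).
Premise 2, O(not t → b), contraposes to O(not b → t); with O(not b) we get O(t).
From O(t) and premise 9, O(t → k), we obtain O(k).
Premise 1 is O(k → not a); since O(k), deontic closure gives O(not a).
With premise 10, O(not a → v), the K-axiom yields O(v).
Premises 3, 4, 5, 7, 11 do not contribute to this derivation.
Hence v is obligatory.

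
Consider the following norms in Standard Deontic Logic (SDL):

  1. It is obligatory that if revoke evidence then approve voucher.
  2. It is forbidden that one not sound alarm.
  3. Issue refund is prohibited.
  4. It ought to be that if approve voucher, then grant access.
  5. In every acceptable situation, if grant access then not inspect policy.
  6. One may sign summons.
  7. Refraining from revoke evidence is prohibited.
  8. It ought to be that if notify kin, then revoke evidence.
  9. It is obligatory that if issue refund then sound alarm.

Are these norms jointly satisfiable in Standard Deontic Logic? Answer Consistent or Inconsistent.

Consistent

Premise 9 is O(issue_refund → sound_alarm); even if O(sound_alarm) held, inferring O(issue_refund) would be affirming the consequent — invalid.
So O(issue_refund) is not derivable, and the apparent clash with O(¬issue_refund) does not arise.
A world satisfying every obligation exists (e.g. approve_voucher=true, grant_access=true, inspect_policy=false, issue_refund=false, notify_kin=false, revoke_evidence=true, sign_summons=false, sound_alarm=true); no atom is both obligatory and forbidden, so the set is consistent.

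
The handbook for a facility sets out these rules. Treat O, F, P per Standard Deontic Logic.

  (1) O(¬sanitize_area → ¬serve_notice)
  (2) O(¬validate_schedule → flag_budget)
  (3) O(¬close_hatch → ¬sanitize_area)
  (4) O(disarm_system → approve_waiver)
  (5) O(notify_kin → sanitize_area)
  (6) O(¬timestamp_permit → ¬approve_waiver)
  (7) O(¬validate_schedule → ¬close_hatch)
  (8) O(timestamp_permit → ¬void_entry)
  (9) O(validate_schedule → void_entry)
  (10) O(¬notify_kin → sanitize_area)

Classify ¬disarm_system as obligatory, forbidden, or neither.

Premises 5 and 10 are O(notify_kin → sanitize_area) and O(¬notify_kin → sanitize_area); every ideal world satisfies notify_kin or ¬notify_kin, so in either case sanitize_area holds — hence O(sanitize_area).
Premise 3, O(¬close_hatch → ¬sanitize_area), contraposes to O(sanitize_area → close_hatch); with O(sanitize_area) we get O(close_hatch).
The contrapositive of premise 7 (O(¬validate_schedule → ¬close_hatch)) is O(close_hatch → validate_schedule), and O(close_hatch) is already established, so O(validate_schedule).
Premise 9 is O(validate_schedule → void_entry); since O(validate_schedule), deontic closure gives O(void_entry).
The contrapositive of premise 8 (O(timestamp_permit → ¬void_entry)) is O(void_entry → ¬timestamp_permit), and O(void_entry) is already established, so O(¬timestamp_permit).
From O(¬timestamp_permit) and premise 6, O(¬timestamp_permit → ¬approve_waiver), we obtain O(¬approve_waiver).
The contrapositive of premise 4 (O(disarm_system → approve_waiver)) is O(¬approve_waiver → ¬disarm_system), and O(¬approve_waiver) is already established, so O(¬disarm_system).
Premises 1, 2 do not contribute to this derivation.
Hence ¬disarm_system is obligatory.

Obligatory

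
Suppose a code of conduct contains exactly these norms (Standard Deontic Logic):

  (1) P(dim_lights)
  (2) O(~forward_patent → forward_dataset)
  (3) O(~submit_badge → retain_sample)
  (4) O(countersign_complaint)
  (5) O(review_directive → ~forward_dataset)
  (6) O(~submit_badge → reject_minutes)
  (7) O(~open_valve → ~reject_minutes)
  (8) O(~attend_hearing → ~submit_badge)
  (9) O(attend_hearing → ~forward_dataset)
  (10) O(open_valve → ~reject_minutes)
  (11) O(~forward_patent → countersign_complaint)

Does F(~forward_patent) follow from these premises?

Premises 7 and 10 cover both cases: O(~open_valve → ~reject_minutes) and O(open_valve → ~reject_minutes). Since ~open_valve ∨ open_valve is a tautology, O(~reject_minutes) follows.
Premise 6 is O(~submit_badge → reject_minutes); contrapositively O(~reject_minutes → submit_badge). Since O(~reject_minutes) holds, K gives O(submit_badge).
Premise 8, O(~attend_hearing → ~submit_badge), contraposes to O(submit_badge → attend_hearing); with O(submit_badge) we get O(attend_hearing).
Premise 9 is O(attend_hearing → ~forward_dataset); since O(attend_hearing), deontic closure gives O(~forward_dataset).
Premise 2, O(~forward_patent → forward_dataset), contraposes to O(~forward_dataset → forward_patent); with O(~forward_dataset) we get O(forward_patent).
Premises 1, 3, 4, 5, 11 do not contribute to this derivation.
So O(forward_patent) holds, i.e. F(~forward_patent). The claim follows.

Yes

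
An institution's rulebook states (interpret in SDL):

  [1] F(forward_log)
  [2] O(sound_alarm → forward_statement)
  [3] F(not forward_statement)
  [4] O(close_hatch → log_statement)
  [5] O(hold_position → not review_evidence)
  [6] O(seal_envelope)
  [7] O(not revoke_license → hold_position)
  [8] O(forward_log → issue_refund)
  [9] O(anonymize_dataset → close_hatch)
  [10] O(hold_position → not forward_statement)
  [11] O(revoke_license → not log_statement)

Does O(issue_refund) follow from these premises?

No

Premise 8 is O(forward_log → issue_refund), but O(forward_log) is not derivable from the premises, so it does not yield O(issue_refund).
No other premise forces O(issue_refund). An ideal world satisfying every premise can still have issue_refund false, so O(issue_refund) is not derivable.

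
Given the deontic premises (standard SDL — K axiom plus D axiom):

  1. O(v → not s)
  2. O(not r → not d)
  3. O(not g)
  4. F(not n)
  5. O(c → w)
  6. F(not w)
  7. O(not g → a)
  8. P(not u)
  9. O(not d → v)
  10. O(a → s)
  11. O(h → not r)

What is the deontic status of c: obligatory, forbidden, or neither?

Neither

Premise 5 is O(c → w); even if O(w) held, inferring O(c) would be affirming the consequent — invalid.
No premise or chain of K-axiom applications forces O(c), and none forces O(not c). So c is neither obligatory nor forbidden under these norms.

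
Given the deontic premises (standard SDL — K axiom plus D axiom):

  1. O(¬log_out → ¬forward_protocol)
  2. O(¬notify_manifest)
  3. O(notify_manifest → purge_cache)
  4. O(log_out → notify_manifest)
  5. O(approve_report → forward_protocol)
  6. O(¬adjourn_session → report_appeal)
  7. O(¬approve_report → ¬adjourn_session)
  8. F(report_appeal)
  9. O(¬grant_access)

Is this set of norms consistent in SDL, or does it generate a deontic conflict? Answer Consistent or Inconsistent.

From premise 2 we have O(¬notify_manifest).
The contrapositive of premise 4 (O(log_out → notify_manifest)) is O(¬notify_manifest → ¬log_out), and O(¬notify_manifest) is already established, so O(¬log_out).
Premise 1 is O(¬log_out → ¬forward_protocol); since O(¬log_out), deontic closure gives O(¬forward_protocol).
Premise 5 is O(approve_report → forward_protocol); contrapositively O(¬forward_protocol → ¬approve_report). Since O(¬forward_protocol) holds, K gives O(¬approve_report).
From O(¬approve_report) and premise 7, O(¬approve_report → ¬adjourn_session), we obtain O(¬adjourn_session).
From O(¬adjourn_session) and premise 6, O(¬adjourn_session → report_appeal), we obtain O(report_appeal).
Yet premise 8 is F(report_appeal), i.e. O(¬report_appeal).
We now have both O(report_appeal) and O(¬report_appeal) — report_appeal is simultaneously obligatory and forbidden, violating the D-axiom.

Inconsistent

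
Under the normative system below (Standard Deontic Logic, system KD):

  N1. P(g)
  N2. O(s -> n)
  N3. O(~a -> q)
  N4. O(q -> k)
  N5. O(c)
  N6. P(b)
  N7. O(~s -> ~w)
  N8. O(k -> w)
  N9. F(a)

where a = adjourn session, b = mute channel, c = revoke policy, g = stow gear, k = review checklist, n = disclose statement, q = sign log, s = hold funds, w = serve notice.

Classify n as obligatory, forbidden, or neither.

Obligatory

F(a) at premise 9 means O(~a).
Premise 3 is O(~a -> q); since O(~a), deontic closure gives O(q).
With premise 4, O(q -> k), the K-axiom yields O(k).
From O(k) and premise 8, O(k -> w), we obtain O(w).
The contrapositive of premise 7 (O(~s -> ~w)) is O(w -> s), and O(w) is already established, so O(s).
With premise 2, O(s -> n), the K-axiom yields O(n).
Premises 1, 5, 6 do not contribute to this derivation.
Hence n is obligatory.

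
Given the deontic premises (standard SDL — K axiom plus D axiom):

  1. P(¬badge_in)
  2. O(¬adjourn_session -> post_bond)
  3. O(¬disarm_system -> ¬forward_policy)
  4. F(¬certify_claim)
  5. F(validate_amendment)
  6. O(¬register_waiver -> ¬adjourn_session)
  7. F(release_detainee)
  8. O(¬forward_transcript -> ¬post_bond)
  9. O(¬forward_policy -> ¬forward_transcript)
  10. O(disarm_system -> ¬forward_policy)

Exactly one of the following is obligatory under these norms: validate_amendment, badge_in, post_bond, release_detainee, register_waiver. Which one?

Premises 3 and 10 cover both cases: O(¬disarm_system -> ¬forward_policy) and O(disarm_system -> ¬forward_policy). Since ¬disarm_system ∨ disarm_system is a tautology, O(¬forward_policy) follows.
From O(¬forward_policy) and premise 9, O(¬forward_policy -> ¬forward_transcript), we obtain O(¬forward_transcript).
Applying K to premise 8 (O(¬forward_transcript -> ¬post_bond)) and O(¬forward_transcript) yields O(¬post_bond).
Premise 2, O(¬adjourn_session -> post_bond), contraposes to O(¬post_bond -> adjourn_session); with O(¬post_bond) we get O(adjourn_session).
Premise 6 is O(¬register_waiver -> ¬adjourn_session); contrapositively O(adjourn_session -> register_waiver). Since O(adjourn_session) holds, K gives O(register_waiver).
So O(register_waiver) holds — register_waiver is obligatory. None of the other listed options is made obligatory by any chain of premises.

register_waiver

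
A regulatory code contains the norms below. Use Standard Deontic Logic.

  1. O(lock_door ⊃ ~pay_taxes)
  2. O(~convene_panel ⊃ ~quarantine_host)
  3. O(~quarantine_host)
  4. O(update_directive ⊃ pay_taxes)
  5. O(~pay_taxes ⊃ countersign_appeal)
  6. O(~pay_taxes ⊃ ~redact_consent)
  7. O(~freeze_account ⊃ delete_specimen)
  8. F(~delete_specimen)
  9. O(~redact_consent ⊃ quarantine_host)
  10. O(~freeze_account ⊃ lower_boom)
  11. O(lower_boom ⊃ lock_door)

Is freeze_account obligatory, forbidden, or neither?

Obligatory

Premise 3 states O(~quarantine_host) outright.
The contrapositive of premise 9 (O(~redact_consent ⊃ quarantine_host)) is O(~quarantine_host ⊃ redact_consent), and O(~quarantine_host) is already established, so O(redact_consent).
Premise 6, O(~pay_taxes ⊃ ~redact_consent), contraposes to O(redact_consent ⊃ pay_taxes); with O(redact_consent) we get O(pay_taxes).
Premise 1, O(lock_door ⊃ ~pay_taxes), contraposes to O(pay_taxes ⊃ ~lock_door); with O(pay_taxes) we get O(~lock_door).
Premise 11, O(lower_boom ⊃ lock_door), contraposes to O(~lock_door ⊃ ~lower_boom); with O(~lock_door) we get O(~lower_boom).
The contrapositive of premise 10 (O(~freeze_account ⊃ lower_boom)) is O(~lower_boom ⊃ freeze_account), and O(~lower_boom) is already established, so O(freeze_account).
Premises 2, 4, 5, 7, 8 do not contribute to this derivation.
Hence freeze_account is obligatory.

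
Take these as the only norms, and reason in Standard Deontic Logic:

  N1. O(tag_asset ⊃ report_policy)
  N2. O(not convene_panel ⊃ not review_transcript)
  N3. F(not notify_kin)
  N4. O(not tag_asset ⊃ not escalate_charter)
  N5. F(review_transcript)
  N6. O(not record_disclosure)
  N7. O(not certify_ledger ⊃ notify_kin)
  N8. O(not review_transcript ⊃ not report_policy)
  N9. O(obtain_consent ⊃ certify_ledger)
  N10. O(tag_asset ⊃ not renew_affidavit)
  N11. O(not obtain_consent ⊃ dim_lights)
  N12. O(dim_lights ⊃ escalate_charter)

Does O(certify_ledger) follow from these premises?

Yes

F(review_transcript) at premise 5 means O(not review_transcript).
Applying K to premise 8 (O(not review_transcript ⊃ not report_policy)) and O(not review_transcript) yields O(not report_policy).
The contrapositive of premise 1 (O(tag_asset ⊃ report_policy)) is O(not report_policy ⊃ not tag_asset), and O(not report_policy) is already established, so O(not tag_asset).
Applying K to premise 4 (O(not tag_asset ⊃ not escalate_charter)) and O(not tag_asset) yields O(not escalate_charter).
Premise 12 is O(dim_lights ⊃ escalate_charter); contrapositively O(not escalate_charter ⊃ not dim_lights). Since O(not escalate_charter) holds, K gives O(not dim_lights).
Premise 11, O(not obtain_consent ⊃ dim_lights), contraposes to O(not dim_lights ⊃ obtain_consent); with O(not dim_lights) we get O(obtain_consent).
From O(obtain_consent) and premise 9, O(obtain_consent ⊃ certify_ledger), we obtain O(certify_ledger).
Premises 2, 3, 6, 7, 10 do not contribute to this derivation.
So O(certify_ledger) follows.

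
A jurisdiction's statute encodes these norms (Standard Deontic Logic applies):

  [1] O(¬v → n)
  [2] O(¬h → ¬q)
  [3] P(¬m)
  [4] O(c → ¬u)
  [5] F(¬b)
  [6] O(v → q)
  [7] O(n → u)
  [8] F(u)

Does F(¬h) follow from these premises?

Premise 8, F(u), is equivalent to O(¬u).
The contrapositive of premise 7 (O(n → u)) is O(¬u → ¬n), and O(¬u) is already established, so O(¬n).
Premise 1 is O(¬v → n); contrapositively O(¬n → v). Since O(¬n) holds, K gives O(v).
With premise 6, O(v → q), the K-axiom yields O(q).
Premise 2, O(¬h → ¬q), contraposes to O(q → h); with O(q) we get O(h).
Premises 3, 4, 5 do not contribute to this derivation.
So O(h) holds, i.e. F(¬h). The claim follows.

Yes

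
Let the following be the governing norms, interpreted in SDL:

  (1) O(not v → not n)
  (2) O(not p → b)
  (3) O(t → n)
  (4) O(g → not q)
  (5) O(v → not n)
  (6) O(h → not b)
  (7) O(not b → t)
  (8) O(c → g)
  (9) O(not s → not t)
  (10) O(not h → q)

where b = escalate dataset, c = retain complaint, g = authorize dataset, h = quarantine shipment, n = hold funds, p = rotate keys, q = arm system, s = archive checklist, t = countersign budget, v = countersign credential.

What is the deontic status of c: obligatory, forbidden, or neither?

Forbidden

Premises 5 and 1 are O(v → not n) and O(not v → not n); every ideal world satisfies v or not v, so in either case not n holds — hence O(not n).
Premise 3, O(t → n), contraposes to O(not n → not t); with O(not n) we get O(not t).
Premise 7 is O(not b → t); contrapositively O(not t → b). Since O(not t) holds, K gives O(b).
The contrapositive of premise 6 (O(h → not b)) is O(b → not h), and O(b) is already established, so O(not h).
Applying K to premise 10 (O(not h → q)) and O(not h) yields O(q).
The contrapositive of premise 4 (O(g → not q)) is O(q → not g), and O(q) is already established, so O(not g).
Premise 8, O(c → g), contraposes to O(not g → not c); with O(not g) we get O(not c).
Premises 2, 9 do not contribute to this derivation.
Thus O(not c), which is F(c): c is forbidden.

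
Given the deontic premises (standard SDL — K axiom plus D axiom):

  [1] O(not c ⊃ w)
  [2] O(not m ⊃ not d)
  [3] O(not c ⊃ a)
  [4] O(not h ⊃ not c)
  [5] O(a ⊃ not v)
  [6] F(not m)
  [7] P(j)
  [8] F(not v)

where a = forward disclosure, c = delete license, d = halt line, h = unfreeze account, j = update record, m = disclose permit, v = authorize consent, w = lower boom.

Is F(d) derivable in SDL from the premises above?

Premise 2 is O(not m ⊃ not d), but O(not m) is not derivable from the premises, so it does not yield O(not d).
No other premise forces O(not d). An ideal world satisfying every premise can still have d true, so F(d) is not derivable.

No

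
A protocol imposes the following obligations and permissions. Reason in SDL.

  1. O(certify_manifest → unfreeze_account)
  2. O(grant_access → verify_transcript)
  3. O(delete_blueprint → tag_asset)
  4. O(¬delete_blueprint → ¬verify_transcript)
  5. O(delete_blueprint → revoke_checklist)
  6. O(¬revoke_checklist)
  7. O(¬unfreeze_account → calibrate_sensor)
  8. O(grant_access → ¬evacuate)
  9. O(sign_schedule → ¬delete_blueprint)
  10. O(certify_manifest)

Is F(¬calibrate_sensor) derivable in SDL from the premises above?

Premise 7 is O(¬unfreeze_account → calibrate_sensor), but O(¬unfreeze_account) is not derivable from the premises, so it does not yield O(calibrate_sensor).
No other premise forces O(calibrate_sensor). An ideal world satisfying every premise can still have ¬calibrate_sensor true, so F(¬calibrate_sensor) is not derivable.

No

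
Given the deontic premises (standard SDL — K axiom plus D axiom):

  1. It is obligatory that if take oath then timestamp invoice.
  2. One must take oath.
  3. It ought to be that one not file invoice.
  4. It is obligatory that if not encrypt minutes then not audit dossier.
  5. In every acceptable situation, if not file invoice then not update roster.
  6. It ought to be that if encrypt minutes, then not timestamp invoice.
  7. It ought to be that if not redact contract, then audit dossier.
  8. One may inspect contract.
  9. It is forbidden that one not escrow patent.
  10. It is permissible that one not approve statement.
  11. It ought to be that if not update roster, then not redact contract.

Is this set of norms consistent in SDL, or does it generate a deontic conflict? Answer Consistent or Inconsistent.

Inconsistent

Premise 3 gives O(¬file_invoice).
From O(¬file_invoice) and premise 5, O(¬file_invoice → ¬update_roster), we obtain O(¬update_roster).
Applying K to premise 11 (O(¬update_roster → ¬redact_contract)) and O(¬update_roster) yields O(¬redact_contract).
Premise 7 is O(¬redact_contract → audit_dossier); since O(¬redact_contract), deontic closure gives O(audit_dossier).
The contrapositive of premise 4 (O(¬encrypt_minutes → ¬audit_dossier)) is O(audit_dossier → encrypt_minutes), and O(audit_dossier) is already established, so O(encrypt_minutes).
Premise 6 is O(encrypt_minutes → ¬timestamp_invoice); since O(encrypt_minutes), deontic closure gives O(¬timestamp_invoice).
Premise 1 is O(take_oath → timestamp_invoice); contrapositively O(¬timestamp_invoice → ¬take_oath). Since O(¬timestamp_invoice) holds, K gives O(¬take_oath).
However, premise 2 gives O(take_oath).
We now have both O(¬take_oath) and O(take_oath) — take_oath is simultaneously obligatory and forbidden, violating the D-axiom.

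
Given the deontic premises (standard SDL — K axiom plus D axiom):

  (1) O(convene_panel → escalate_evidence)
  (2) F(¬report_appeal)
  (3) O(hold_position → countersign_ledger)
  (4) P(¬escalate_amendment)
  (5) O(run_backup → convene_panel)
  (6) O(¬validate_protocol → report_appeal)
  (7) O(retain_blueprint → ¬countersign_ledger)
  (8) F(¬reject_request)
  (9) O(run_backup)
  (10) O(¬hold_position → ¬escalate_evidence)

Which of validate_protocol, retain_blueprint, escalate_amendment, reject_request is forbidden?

retain_blueprint

Premise 9 states O(run_backup) outright.
From O(run_backup) and premise 5, O(run_backup → convene_panel), we obtain O(convene_panel).
With premise 1, O(convene_panel → escalate_evidence), the K-axiom yields O(escalate_evidence).
The contrapositive of premise 10 (O(¬hold_position → ¬escalate_evidence)) is O(escalate_evidence → hold_position), and O(escalate_evidence) is already established, so O(hold_position).
Premise 3 is O(hold_position → countersign_ledger); since O(hold_position), deontic closure gives O(countersign_ledger).
Premise 7, O(retain_blueprint → ¬countersign_ledger), contraposes to O(countersign_ledger → ¬retain_blueprint); with O(countersign_ledger) we get O(¬retain_blueprint).
So O(¬retain_blueprint) holds, i.e. retain_blueprint is forbidden. None of the other listed options is forbidden under the premises.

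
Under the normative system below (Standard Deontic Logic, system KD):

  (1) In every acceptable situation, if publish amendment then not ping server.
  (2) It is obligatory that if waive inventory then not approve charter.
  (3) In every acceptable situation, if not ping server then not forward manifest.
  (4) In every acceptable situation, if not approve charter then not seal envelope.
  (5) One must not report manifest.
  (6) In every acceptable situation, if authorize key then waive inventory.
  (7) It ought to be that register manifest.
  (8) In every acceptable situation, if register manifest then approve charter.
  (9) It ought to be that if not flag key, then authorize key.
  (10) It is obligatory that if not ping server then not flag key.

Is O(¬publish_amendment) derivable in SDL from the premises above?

From premise 7 we have O(register_manifest).
From O(register_manifest) and premise 8, O(register_manifest → approve_charter), we obtain O(approve_charter).
Premise 2 is O(waive_inventory → ¬approve_charter); contrapositively O(approve_charter → ¬waive_inventory). Since O(approve_charter) holds, K gives O(¬waive_inventory).
Premise 6, O(authorize_key → waive_inventory), contraposes to O(¬waive_inventory → ¬authorize_key); with O(¬waive_inventory) we get O(¬authorize_key).
The contrapositive of premise 9 (O(¬flag_key → authorize_key)) is O(¬authorize_key → flag_key), and O(¬authorize_key) is already established, so O(flag_key).
Premise 10 is O(¬ping_server → ¬flag_key); contrapositively O(flag_key → ping_server). Since O(flag_key) holds, K gives O(ping_server).
Premise 1, O(publish_amendment → ¬ping_server), contraposes to O(ping_server → ¬publish_amendment); with O(ping_server) we get O(¬publish_amendment).
Premises 3, 4, 5 do not contribute to this derivation.
So O(¬publish_amendment) follows.

Yes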